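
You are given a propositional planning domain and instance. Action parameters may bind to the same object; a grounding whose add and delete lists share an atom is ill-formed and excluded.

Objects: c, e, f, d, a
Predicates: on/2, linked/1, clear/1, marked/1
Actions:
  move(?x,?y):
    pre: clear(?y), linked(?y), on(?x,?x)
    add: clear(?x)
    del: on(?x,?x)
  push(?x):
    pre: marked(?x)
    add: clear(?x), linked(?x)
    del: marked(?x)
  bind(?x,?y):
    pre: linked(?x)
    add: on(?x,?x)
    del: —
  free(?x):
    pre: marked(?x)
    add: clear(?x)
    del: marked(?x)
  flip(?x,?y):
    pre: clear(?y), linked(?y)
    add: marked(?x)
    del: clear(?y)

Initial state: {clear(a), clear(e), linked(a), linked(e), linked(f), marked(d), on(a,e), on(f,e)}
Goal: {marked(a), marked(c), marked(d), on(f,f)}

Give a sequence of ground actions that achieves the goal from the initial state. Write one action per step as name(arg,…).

bind(f,c); flip(c,e); flip(a,a)

1. bind(f,c)  →  {clear(a), clear(e), linked(a), linked(e), linked(f), marked(d), on(a,e), on(f,e), on(f,f)}
2. flip(c,e)  →  {clear(a), linked(a), linked(e), linked(f), marked(c), marked(d), on(a,e), on(f,e), on(f,f)}
3. flip(a,a)  →  {linked(a), linked(e), linked(f), marked(a), marked(c), marked(d), on(a,e), on(f,e), on(f,f)}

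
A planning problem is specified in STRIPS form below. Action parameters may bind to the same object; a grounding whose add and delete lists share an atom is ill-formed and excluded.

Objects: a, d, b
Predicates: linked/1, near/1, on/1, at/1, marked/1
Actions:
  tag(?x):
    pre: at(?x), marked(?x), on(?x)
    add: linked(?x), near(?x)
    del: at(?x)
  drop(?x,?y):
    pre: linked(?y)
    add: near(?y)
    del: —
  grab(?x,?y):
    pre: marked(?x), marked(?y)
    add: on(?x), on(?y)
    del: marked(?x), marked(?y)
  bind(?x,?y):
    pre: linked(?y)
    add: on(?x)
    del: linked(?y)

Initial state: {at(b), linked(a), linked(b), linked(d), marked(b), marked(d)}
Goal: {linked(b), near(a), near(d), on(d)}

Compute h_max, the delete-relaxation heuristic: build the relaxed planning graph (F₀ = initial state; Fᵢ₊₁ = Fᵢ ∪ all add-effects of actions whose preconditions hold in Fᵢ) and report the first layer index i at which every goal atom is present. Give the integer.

1

F0 = init (6 atoms)
F1 = F0 ∪ {near(a), near(b), near(d), on(a), on(b), on(d)}  (12 atoms)
goal ⊆ F1  ⇒  h_max = 1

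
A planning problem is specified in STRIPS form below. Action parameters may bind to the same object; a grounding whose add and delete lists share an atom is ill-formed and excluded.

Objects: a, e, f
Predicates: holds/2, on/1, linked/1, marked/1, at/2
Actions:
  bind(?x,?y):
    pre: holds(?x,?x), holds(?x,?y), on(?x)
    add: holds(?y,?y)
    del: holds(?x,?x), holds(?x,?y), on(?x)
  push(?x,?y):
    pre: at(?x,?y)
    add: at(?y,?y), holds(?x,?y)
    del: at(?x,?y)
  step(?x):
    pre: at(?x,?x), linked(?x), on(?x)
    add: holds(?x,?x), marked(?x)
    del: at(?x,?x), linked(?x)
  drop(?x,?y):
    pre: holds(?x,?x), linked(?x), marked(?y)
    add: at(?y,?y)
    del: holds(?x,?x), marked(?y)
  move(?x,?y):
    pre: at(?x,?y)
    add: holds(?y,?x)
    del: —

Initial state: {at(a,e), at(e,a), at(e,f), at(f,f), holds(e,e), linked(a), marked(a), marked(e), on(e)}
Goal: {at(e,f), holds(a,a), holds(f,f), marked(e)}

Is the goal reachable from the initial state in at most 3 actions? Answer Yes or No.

1. push(e,a)  →  {at(a,a), at(a,e), at(e,f), at(f,f), holds(e,a), holds(e,e), linked(a), marked(a), marked(e), on(e)}
2. bind(e,a)  →  {at(a,a), at(a,e), at(e,f), at(f,f), holds(a,a), linked(a), marked(a), marked(e)}
3. move(f,f)  →  {at(a,a), at(a,e), at(e,f), at(f,f), holds(a,a), holds(f,f), linked(a), marked(a), marked(e)}
optimal plan length = 3; 3 ≤ 3

Yes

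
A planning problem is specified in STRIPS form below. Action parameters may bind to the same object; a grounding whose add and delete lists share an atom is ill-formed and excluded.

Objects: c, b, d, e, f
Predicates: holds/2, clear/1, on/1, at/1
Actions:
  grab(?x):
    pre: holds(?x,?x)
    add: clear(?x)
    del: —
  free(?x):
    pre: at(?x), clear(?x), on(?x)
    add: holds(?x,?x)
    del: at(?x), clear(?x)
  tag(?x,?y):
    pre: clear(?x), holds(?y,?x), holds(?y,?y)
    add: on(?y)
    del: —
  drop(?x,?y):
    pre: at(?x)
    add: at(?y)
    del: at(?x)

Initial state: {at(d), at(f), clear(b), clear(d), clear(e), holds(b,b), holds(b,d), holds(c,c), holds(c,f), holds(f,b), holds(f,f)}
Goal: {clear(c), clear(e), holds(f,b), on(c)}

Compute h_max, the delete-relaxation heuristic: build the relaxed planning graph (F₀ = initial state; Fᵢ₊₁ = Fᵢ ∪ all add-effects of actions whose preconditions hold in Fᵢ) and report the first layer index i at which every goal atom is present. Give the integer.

2

F0 = init (11 atoms)
F1 = F0 ∪ {at(b), at(c), at(e), clear(c), clear(f), on(b), on(f)}  (18 atoms)
F2 = F1 ∪ {on(c)}  (19 atoms)
goal ⊆ F2  ⇒  h_max = 2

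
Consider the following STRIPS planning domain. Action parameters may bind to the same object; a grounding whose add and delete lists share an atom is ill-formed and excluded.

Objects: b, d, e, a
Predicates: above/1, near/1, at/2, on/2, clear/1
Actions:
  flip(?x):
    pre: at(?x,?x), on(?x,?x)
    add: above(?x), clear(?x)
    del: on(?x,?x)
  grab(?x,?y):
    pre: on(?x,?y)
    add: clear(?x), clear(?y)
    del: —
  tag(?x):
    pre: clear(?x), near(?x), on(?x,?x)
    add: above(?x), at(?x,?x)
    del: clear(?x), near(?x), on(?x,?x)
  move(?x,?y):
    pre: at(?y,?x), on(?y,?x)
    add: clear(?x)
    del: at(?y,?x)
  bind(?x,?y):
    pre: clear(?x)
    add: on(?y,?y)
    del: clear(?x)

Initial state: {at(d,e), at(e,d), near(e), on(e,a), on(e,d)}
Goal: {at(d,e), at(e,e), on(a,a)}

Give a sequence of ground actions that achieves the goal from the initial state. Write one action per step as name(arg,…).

grab(e,d); grab(e,a); bind(d,e); tag(e); bind(a,a)

1. grab(e,d)  →  {at(d,e), at(e,d), clear(d), clear(e), near(e), on(e,a), on(e,d)}
2. grab(e,a)  →  {at(d,e), at(e,d), clear(a), clear(d), clear(e), near(e), on(e,a), on(e,d)}
3. bind(d,e)  →  {at(d,e), at(e,d), clear(a), clear(e), near(e), on(e,a), on(e,d), on(e,e)}
4. tag(e)  →  {above(e), at(d,e), at(e,d), at(e,e), clear(a), on(e,a), on(e,d)}
5. bind(a,a)  →  {above(e), at(d,e), at(e,d), at(e,e), on(a,a), on(e,a), on(e,d)}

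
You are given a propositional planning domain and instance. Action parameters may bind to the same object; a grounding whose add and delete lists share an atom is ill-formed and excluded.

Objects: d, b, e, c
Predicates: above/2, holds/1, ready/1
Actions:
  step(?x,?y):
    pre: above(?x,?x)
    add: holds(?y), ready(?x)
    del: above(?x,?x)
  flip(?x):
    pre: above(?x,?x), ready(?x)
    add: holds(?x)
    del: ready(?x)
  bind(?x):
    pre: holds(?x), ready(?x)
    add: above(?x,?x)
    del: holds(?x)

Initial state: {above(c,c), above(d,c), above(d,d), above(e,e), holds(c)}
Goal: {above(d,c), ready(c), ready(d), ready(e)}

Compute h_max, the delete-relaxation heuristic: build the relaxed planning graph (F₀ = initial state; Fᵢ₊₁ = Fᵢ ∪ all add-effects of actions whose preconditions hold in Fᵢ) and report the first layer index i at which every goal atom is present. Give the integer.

1

F0 = init (5 atoms)
F1 = F0 ∪ {holds(b), holds(d), holds(e), ready(c), ready(d), ready(e)}  (11 atoms)
goal ⊆ F1  ⇒  h_max = 1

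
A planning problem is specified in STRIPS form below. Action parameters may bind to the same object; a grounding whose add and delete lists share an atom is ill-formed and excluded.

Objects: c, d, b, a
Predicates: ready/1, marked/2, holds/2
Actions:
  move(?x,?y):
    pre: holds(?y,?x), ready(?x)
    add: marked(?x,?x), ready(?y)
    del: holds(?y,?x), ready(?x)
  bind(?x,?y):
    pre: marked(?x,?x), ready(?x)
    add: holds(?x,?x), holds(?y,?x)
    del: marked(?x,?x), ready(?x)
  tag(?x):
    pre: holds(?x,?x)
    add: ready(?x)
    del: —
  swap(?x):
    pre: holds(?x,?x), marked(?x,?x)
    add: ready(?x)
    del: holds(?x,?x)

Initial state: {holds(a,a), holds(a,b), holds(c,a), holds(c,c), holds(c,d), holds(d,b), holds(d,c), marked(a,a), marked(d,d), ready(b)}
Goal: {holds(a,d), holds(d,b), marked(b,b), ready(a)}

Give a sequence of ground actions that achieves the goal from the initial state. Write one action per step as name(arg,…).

move(b,a); tag(c); move(c,d); bind(d,a)

1. move(b,a)  →  {holds(a,a), holds(c,a), holds(c,c), holds(c,d), holds(d,b), holds(d,c), marked(a,a), marked(b,b), marked(d,d), ready(a)}
2. tag(c)  →  {holds(a,a), holds(c,a), holds(c,c), holds(c,d), holds(d,b), holds(d,c), marked(a,a), marked(b,b), marked(d,d), ready(a), ready(c)}
3. move(c,d)  →  {holds(a,a), holds(c,a), holds(c,c), holds(c,d), holds(d,b), marked(a,a), marked(b,b), marked(c,c), marked(d,d), ready(a), ready(d)}
4. bind(d,a)  →  {holds(a,a), holds(a,d), holds(c,a), holds(c,c), holds(c,d), holds(d,b), holds(d,d), marked(a,a), marked(b,b), marked(c,c), ready(a)}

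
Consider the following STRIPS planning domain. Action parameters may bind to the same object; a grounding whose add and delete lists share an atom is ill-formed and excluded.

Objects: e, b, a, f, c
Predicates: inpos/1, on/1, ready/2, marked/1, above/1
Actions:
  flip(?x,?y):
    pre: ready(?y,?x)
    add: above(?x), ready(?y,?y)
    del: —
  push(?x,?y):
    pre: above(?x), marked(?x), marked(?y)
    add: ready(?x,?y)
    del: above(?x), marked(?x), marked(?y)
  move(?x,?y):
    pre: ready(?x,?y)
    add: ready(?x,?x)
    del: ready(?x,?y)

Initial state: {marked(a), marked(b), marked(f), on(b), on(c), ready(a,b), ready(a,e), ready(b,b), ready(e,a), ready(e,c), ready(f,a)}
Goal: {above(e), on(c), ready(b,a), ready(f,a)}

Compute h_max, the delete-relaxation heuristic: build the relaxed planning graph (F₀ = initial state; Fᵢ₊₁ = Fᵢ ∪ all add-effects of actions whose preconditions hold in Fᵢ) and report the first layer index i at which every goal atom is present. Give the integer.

2

F0 = init (11 atoms)
F1 = F0 ∪ {above(a), above(b), above(c), above(e), ready(a,a), ready(e,e), ready(f,f)}  (18 atoms)
F2 = F1 ∪ {above(f), ready(a,f), ready(b,a), ready(b,f)}  (22 atoms)
goal ⊆ F2  ⇒  h_max = 2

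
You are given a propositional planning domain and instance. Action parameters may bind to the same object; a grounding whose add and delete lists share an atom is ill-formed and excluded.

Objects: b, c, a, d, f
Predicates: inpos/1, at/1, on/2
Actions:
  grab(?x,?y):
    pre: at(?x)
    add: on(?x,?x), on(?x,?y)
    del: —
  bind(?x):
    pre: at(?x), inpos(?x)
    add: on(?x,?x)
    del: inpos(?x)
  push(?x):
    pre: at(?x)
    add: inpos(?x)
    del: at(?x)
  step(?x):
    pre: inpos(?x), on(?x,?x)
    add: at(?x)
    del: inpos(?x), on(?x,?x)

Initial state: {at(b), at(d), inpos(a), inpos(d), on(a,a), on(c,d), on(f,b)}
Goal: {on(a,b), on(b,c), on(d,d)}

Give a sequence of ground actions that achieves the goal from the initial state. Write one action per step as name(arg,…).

1. grab(b,c)  →  {at(b), at(d), inpos(a), inpos(d), on(a,a), on(b,b), on(b,c), on(c,d), on(f,b)}
2. grab(d,b)  →  {at(b), at(d), inpos(a), inpos(d), on(a,a), on(b,b), on(b,c), on(c,d), on(d,b), on(d,d), on(f,b)}
3. step(a)  →  {at(a), at(b), at(d), inpos(d), on(b,b), on(b,c), on(c,d), on(d,b), on(d,d), on(f,b)}
4. grab(a,b)  →  {at(a), at(b), at(d), inpos(d), on(a,a), on(a,b), on(b,b), on(b,c), on(c,d), on(d,b), on(d,d), on(f,b)}

grab(b,c); grab(d,b); step(a); grab(a,b)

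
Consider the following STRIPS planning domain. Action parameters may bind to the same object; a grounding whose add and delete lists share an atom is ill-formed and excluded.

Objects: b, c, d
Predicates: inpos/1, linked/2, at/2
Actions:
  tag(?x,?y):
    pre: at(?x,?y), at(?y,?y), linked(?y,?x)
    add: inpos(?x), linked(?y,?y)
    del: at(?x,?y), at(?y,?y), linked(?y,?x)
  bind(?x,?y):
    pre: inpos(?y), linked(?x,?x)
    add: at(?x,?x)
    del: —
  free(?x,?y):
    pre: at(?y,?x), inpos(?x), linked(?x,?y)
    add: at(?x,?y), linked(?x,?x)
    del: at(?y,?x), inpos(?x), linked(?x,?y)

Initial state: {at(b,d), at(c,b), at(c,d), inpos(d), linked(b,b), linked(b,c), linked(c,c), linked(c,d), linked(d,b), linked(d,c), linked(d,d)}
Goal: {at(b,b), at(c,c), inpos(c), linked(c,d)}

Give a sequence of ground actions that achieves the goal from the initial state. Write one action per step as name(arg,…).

1. bind(b,d)  →  {at(b,b), at(b,d), at(c,b), at(c,d), inpos(d), linked(b,b), linked(b,c), linked(c,c), linked(c,d), linked(d,b), linked(d,c), linked(d,d)}
2. tag(c,b)  →  {at(b,d), at(c,d), inpos(c), inpos(d), linked(b,b), linked(c,c), linked(c,d), linked(d,b), linked(d,c), linked(d,d)}
3. bind(b,c)  →  {at(b,b), at(b,d), at(c,d), inpos(c), inpos(d), linked(b,b), linked(c,c), linked(c,d), linked(d,b), linked(d,c), linked(d,d)}
4. bind(c,c)  →  {at(b,b), at(b,d), at(c,c), at(c,d), inpos(c), inpos(d), linked(b,b), linked(c,c), linked(c,d), linked(d,b), linked(d,c), linked(d,d)}

bind(b,d); tag(c,b); bind(b,c); bind(c,c)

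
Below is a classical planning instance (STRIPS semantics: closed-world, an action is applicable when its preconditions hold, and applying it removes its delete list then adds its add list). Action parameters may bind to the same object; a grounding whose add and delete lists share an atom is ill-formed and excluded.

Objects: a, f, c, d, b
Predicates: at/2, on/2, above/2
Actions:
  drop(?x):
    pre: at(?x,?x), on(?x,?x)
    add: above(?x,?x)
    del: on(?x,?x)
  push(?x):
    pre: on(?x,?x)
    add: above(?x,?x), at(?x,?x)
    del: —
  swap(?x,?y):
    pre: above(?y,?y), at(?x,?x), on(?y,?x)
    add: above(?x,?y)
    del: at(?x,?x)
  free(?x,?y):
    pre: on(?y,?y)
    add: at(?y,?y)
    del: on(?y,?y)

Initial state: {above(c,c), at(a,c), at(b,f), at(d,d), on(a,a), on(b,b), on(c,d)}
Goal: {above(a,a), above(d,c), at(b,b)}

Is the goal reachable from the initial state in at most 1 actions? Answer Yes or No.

1. push(a)  →  {above(a,a), above(c,c), at(a,a), at(a,c), at(b,f), at(d,d), on(a,a), on(b,b), on(c,d)}
2. push(b)  →  {above(a,a), above(b,b), above(c,c), at(a,a), at(a,c), at(b,b), at(b,f), at(d,d), on(a,a), on(b,b), on(c,d)}
3. swap(d,c)  →  {above(a,a), above(b,b), above(c,c), above(d,c), at(a,a), at(a,c), at(b,b), at(b,f), on(a,a), on(b,b), on(c,d)}
optimal plan length = 3; 3 > 1

No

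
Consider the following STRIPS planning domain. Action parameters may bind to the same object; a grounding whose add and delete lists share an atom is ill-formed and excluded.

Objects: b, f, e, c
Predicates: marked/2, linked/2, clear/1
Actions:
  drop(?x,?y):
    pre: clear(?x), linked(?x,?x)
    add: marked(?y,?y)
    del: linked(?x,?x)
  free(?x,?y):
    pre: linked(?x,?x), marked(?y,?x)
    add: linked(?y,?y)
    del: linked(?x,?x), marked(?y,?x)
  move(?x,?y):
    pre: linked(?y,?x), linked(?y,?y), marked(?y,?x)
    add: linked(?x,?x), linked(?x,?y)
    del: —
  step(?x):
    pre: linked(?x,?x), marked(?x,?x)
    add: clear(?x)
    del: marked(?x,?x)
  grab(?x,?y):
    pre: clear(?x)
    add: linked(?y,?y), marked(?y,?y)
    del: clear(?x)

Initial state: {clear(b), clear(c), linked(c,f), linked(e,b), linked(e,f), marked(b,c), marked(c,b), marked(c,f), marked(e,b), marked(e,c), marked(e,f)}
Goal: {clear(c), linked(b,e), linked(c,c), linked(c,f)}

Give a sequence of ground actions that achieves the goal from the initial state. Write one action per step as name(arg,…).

grab(b,e); move(b,e); free(b,c)

1. grab(b,e)  →  {clear(c), linked(c,f), linked(e,b), linked(e,e), linked(e,f), marked(b,c), marked(c,b), marked(c,f), marked(e,b), marked(e,c), marked(e,e), marked(e,f)}
2. move(b,e)  →  {clear(c), linked(b,b), linked(b,e), linked(c,f), linked(e,b), linked(e,e), linked(e,f), marked(b,c), marked(c,b), marked(c,f), marked(e,b), marked(e,c), marked(e,e), marked(e,f)}
3. free(b,c)  →  {clear(c), linked(b,e), linked(c,c), linked(c,f), linked(e,b), linked(e,e), linked(e,f), marked(b,c), marked(c,f), marked(e,b), marked(e,c), marked(e,e), marked(e,f)}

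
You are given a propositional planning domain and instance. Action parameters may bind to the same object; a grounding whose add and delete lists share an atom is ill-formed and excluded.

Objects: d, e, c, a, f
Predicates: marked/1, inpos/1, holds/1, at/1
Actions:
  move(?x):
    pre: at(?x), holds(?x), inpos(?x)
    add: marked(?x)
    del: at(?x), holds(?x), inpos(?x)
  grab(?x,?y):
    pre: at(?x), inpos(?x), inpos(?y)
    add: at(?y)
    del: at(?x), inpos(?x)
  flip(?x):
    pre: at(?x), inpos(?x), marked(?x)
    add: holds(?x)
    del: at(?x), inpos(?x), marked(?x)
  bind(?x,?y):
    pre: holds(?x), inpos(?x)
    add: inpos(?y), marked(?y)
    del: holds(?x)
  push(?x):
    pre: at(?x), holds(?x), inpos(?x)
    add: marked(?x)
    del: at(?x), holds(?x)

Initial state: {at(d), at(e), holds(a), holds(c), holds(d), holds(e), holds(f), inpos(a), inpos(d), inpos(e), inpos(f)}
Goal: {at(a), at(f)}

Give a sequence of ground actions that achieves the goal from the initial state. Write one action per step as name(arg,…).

1. grab(d,a)  →  {at(a), at(e), holds(a), holds(c), holds(d), holds(e), holds(f), inpos(a), inpos(e), inpos(f)}
2. grab(e,f)  →  {at(a), at(f), holds(a), holds(c), holds(d), holds(e), holds(f), inpos(a), inpos(f)}

grab(d,a); grab(e,f)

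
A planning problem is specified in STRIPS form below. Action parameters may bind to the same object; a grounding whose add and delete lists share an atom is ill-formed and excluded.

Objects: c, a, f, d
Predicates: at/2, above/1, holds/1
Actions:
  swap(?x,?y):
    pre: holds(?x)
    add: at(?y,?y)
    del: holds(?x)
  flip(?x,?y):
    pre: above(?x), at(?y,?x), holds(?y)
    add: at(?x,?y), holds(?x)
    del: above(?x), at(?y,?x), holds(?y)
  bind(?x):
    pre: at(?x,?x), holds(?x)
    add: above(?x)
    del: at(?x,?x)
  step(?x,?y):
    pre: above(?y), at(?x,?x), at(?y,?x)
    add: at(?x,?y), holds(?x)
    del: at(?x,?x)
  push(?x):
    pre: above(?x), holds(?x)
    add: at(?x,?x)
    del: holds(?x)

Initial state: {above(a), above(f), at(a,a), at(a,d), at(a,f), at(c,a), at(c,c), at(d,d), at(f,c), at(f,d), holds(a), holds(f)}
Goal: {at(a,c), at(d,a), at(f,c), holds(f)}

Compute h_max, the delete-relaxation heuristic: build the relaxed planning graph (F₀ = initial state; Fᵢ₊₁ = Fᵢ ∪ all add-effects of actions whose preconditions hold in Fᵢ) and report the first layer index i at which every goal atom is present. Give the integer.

F0 = init (12 atoms)
F1 = F0 ∪ {at(c,f), at(d,a), at(d,f), at(f,a), at(f,f), holds(c), holds(d)}  (19 atoms)
F2 = F1 ∪ {above(c), above(d), at(a,c)}  (22 atoms)
goal ⊆ F2  ⇒  h_max = 2

2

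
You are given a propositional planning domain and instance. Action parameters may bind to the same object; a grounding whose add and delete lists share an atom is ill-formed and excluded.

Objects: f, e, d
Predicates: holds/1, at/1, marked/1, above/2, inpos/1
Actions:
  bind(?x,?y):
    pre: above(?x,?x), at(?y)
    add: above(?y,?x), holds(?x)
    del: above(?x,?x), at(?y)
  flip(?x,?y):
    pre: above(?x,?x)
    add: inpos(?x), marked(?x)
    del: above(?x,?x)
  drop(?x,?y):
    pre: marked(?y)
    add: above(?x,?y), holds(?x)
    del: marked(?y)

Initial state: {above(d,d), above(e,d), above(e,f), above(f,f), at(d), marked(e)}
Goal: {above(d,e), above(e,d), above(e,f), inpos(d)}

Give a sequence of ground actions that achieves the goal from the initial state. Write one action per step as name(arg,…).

flip(d,f); drop(d,e)

1. flip(d,f)  →  {above(e,d), above(e,f), above(f,f), at(d), inpos(d), marked(d), marked(e)}
2. drop(d,e)  →  {above(d,e), above(e,d), above(e,f), above(f,f), at(d), holds(d), inpos(d), marked(d)}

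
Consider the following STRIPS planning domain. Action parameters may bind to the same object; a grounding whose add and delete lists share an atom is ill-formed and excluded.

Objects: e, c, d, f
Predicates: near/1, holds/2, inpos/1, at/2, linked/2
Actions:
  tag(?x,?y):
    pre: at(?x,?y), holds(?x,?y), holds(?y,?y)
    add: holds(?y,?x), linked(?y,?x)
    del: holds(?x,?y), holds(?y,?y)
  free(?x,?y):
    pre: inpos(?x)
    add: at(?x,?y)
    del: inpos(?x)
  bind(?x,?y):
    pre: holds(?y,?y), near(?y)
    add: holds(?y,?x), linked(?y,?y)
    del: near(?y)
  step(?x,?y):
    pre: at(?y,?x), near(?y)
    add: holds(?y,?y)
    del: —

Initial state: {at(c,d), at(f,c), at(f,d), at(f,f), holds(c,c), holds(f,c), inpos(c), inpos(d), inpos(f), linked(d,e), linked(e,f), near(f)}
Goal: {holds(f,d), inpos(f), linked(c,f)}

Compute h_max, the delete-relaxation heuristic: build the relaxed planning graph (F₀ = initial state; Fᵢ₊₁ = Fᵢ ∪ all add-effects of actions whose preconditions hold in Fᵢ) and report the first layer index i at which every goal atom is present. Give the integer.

F0 = init (12 atoms)
F1 = F0 ∪ {at(c,c), at(c,e), at(c,f), at(d,c), at(d,d), at(d,e), at(d,f), at(f,e), holds(c,f), holds(f,f), linked(c,f)}  (23 atoms)
F2 = F1 ∪ {holds(f,d), holds(f,e), linked(f,c), linked(f,f)}  (27 atoms)
goal ⊆ F2  ⇒  h_max = 2

2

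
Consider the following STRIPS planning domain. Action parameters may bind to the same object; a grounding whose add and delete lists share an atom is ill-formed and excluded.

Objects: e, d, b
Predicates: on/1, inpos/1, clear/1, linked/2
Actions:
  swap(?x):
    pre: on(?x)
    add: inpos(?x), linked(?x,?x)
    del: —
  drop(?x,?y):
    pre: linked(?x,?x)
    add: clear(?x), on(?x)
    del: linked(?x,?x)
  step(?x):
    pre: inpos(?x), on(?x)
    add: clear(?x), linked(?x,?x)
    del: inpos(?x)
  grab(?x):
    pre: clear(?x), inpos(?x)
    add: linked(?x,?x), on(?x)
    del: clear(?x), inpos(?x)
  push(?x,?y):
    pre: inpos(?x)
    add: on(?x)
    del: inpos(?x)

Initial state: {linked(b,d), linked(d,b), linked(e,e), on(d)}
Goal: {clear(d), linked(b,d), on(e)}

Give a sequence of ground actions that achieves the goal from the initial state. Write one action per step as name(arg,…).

1. swap(d)  →  {inpos(d), linked(b,d), linked(d,b), linked(d,d), linked(e,e), on(d)}
2. drop(e,e)  →  {clear(e), inpos(d), linked(b,d), linked(d,b), linked(d,d), on(d), on(e)}
3. drop(d,e)  →  {clear(d), clear(e), inpos(d), linked(b,d), linked(d,b), on(d), on(e)}

swap(d); drop(e,e); drop(d,e)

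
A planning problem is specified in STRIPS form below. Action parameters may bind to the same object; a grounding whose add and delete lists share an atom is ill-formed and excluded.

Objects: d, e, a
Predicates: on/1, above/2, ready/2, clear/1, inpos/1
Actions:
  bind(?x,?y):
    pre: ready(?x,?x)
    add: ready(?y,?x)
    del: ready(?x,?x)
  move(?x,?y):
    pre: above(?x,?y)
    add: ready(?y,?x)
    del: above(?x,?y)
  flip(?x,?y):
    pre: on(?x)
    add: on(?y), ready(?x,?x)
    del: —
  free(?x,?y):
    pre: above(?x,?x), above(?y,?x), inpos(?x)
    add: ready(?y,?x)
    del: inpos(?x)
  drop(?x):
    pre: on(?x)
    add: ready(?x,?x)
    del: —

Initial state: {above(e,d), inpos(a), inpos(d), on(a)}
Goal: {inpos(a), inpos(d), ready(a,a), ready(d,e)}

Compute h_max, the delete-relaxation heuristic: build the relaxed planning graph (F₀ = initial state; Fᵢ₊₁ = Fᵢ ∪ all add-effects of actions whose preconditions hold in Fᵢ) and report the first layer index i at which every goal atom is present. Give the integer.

1

F0 = init (4 atoms)
F1 = F0 ∪ {on(d), on(e), ready(a,a), ready(d,e)}  (8 atoms)
goal ⊆ F1  ⇒  h_max = 1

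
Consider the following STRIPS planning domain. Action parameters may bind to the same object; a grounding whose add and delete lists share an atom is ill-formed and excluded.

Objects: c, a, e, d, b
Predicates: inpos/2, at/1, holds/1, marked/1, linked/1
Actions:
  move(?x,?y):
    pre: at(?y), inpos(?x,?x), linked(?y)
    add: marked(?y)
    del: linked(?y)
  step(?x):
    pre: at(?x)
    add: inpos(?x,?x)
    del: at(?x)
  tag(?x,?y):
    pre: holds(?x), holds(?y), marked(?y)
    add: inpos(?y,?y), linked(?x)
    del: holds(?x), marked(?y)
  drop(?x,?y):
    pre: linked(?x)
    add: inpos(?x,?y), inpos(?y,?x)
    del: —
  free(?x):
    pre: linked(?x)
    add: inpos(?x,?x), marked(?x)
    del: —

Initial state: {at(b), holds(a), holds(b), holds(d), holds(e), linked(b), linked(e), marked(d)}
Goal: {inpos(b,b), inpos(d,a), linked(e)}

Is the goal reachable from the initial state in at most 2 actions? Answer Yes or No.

1. step(b)  →  {holds(a), holds(b), holds(d), holds(e), inpos(b,b), linked(b), linked(e), marked(d)}
2. tag(a,d)  →  {holds(b), holds(d), holds(e), inpos(b,b), inpos(d,d), linked(a), linked(b), linked(e)}
3. drop(a,d)  →  {holds(b), holds(d), holds(e), inpos(a,d), inpos(b,b), inpos(d,a), inpos(d,d), linked(a), linked(b), linked(e)}
optimal plan length = 3; 3 > 2

No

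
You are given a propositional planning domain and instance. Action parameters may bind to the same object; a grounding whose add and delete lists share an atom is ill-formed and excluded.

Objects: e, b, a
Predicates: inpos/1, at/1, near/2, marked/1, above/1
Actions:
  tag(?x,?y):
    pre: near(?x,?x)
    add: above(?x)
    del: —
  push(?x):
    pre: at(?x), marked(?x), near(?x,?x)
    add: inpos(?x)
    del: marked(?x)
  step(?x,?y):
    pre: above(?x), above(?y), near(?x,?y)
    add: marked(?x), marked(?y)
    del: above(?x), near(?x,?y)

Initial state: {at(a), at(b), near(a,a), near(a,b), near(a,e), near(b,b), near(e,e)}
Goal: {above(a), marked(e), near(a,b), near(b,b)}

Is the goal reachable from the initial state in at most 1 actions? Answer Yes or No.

1. tag(e,e)  →  {above(e), at(a), at(b), near(a,a), near(a,b), near(a,e), near(b,b), near(e,e)}
2. tag(a,e)  →  {above(a), above(e), at(a), at(b), near(a,a), near(a,b), near(a,e), near(b,b), near(e,e)}
3. step(e,e)  →  {above(a), at(a), at(b), marked(e), near(a,a), near(a,b), near(a,e), near(b,b)}
optimal plan length = 3; 3 > 1

No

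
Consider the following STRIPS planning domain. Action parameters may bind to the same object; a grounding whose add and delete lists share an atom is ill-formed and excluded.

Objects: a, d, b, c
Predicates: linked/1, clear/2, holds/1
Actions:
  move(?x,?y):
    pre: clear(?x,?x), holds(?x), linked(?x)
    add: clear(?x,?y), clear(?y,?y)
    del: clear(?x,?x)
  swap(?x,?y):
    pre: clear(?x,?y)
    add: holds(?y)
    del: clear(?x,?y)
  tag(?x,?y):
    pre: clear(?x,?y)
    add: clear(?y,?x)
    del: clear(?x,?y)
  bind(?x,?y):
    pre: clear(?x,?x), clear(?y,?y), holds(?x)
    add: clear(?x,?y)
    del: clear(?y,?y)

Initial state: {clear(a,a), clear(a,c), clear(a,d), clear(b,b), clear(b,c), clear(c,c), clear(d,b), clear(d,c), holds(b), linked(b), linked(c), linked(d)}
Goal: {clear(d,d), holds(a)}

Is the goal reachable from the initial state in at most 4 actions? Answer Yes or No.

1. move(b,d)  →  {clear(a,a), clear(a,c), clear(a,d), clear(b,c), clear(b,d), clear(c,c), clear(d,b), clear(d,c), clear(d,d), holds(b), linked(b), linked(c), linked(d)}
2. swap(a,a)  →  {clear(a,c), clear(a,d), clear(b,c), clear(b,d), clear(c,c), clear(d,b), clear(d,c), clear(d,d), holds(a), holds(b), linked(b), linked(c), linked(d)}
optimal plan length = 2; 2 ≤ 4

Yes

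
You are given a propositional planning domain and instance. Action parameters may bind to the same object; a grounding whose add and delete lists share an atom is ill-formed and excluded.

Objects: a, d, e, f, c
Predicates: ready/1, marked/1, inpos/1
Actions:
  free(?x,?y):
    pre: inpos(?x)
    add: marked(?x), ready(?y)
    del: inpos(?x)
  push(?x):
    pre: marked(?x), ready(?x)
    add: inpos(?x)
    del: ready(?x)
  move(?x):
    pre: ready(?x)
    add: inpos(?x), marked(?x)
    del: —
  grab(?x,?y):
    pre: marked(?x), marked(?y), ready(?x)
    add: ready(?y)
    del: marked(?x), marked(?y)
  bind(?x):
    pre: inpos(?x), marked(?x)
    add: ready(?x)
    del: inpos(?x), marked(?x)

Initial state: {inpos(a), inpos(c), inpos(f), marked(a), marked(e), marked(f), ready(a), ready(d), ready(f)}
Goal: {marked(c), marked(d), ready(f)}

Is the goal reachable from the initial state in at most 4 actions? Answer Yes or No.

1. free(c,a)  →  {inpos(a), inpos(f), marked(a), marked(c), marked(e), marked(f), ready(a), ready(d), ready(f)}
2. move(d)  →  {inpos(a), inpos(d), inpos(f), marked(a), marked(c), marked(d), marked(e), marked(f), ready(a), ready(d), ready(f)}
optimal plan length = 2; 2 ≤ 4

Yes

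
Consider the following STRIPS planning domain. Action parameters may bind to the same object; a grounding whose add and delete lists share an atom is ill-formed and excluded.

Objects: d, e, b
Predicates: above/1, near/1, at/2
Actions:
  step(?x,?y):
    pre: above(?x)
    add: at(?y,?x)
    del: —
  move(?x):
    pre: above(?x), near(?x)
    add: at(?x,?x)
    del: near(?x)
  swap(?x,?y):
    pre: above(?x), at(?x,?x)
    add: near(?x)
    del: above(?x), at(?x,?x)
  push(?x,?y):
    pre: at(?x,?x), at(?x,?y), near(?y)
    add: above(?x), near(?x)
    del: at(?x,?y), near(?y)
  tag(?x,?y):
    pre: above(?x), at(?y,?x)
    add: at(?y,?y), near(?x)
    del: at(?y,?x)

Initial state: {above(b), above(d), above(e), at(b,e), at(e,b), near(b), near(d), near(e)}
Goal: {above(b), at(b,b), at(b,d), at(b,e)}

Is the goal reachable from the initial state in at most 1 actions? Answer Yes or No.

1. step(d,b)  →  {above(b), above(d), above(e), at(b,d), at(b,e), at(e,b), near(b), near(d), near(e)}
2. step(b,b)  →  {above(b), above(d), above(e), at(b,b), at(b,d), at(b,e), at(e,b), near(b), near(d), near(e)}
optimal plan length = 2; 2 > 1

No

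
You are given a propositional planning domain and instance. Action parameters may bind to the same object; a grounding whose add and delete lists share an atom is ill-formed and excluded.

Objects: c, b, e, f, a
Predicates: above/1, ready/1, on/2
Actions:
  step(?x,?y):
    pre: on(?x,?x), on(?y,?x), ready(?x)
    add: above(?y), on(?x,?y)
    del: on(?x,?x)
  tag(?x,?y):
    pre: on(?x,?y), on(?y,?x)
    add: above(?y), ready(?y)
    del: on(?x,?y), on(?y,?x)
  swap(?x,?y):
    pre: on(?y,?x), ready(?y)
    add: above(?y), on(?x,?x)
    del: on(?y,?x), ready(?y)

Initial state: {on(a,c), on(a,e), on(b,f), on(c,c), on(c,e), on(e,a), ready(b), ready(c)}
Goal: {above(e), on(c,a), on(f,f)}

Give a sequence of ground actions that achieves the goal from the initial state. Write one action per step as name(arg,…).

step(c,a); tag(a,e); swap(f,b)

1. step(c,a)  →  {above(a), on(a,c), on(a,e), on(b,f), on(c,a), on(c,e), on(e,a), ready(b), ready(c)}
2. tag(a,e)  →  {above(a), above(e), on(a,c), on(b,f), on(c,a), on(c,e), ready(b), ready(c), ready(e)}
3. swap(f,b)  →  {above(a), above(b), above(e), on(a,c), on(c,a), on(c,e), on(f,f), ready(c), ready(e)}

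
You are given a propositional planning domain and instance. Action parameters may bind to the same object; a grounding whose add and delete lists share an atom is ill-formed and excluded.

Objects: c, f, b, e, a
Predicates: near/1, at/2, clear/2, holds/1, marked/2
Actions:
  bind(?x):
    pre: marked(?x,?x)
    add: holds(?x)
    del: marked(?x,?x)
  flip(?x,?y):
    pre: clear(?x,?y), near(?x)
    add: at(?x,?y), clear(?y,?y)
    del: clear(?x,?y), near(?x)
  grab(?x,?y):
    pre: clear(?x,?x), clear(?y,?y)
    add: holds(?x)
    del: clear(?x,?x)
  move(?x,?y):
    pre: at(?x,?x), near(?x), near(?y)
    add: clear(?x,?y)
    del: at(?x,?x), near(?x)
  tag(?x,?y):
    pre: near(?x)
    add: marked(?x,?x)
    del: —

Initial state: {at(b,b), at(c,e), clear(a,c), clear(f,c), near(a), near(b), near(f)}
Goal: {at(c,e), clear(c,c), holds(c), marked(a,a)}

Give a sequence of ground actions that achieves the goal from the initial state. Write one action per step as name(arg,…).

1. flip(f,c)  →  {at(b,b), at(c,e), at(f,c), clear(a,c), clear(c,c), near(a), near(b)}
2. grab(c,c)  →  {at(b,b), at(c,e), at(f,c), clear(a,c), holds(c), near(a), near(b)}
3. tag(a,c)  →  {at(b,b), at(c,e), at(f,c), clear(a,c), holds(c), marked(a,a), near(a), near(b)}
4. flip(a,c)  →  {at(a,c), at(b,b), at(c,e), at(f,c), clear(c,c), holds(c), marked(a,a), near(b)}

flip(f,c); grab(c,c); tag(a,c); flip(a,c)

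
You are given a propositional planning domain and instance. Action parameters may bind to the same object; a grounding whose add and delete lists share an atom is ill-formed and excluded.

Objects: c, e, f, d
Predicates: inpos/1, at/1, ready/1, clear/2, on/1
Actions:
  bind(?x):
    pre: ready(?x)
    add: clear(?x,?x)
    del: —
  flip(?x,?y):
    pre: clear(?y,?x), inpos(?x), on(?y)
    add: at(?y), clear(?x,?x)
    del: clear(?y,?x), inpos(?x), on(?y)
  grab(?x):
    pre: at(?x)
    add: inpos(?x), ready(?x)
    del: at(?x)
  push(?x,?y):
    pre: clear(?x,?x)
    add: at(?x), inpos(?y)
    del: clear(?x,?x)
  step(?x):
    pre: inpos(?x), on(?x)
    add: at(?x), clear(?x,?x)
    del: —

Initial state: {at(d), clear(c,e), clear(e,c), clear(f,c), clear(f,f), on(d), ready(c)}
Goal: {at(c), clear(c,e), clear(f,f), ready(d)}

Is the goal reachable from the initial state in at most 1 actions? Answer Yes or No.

No

1. bind(c)  →  {at(d), clear(c,c), clear(c,e), clear(e,c), clear(f,c), clear(f,f), on(d), ready(c)}
2. grab(d)  →  {clear(c,c), clear(c,e), clear(e,c), clear(f,c), clear(f,f), inpos(d), on(d), ready(c), ready(d)}
3. push(c,c)  →  {at(c), clear(c,e), clear(e,c), clear(f,c), clear(f,f), inpos(c), inpos(d), on(d), ready(c), ready(d)}
optimal plan length = 3; 3 > 1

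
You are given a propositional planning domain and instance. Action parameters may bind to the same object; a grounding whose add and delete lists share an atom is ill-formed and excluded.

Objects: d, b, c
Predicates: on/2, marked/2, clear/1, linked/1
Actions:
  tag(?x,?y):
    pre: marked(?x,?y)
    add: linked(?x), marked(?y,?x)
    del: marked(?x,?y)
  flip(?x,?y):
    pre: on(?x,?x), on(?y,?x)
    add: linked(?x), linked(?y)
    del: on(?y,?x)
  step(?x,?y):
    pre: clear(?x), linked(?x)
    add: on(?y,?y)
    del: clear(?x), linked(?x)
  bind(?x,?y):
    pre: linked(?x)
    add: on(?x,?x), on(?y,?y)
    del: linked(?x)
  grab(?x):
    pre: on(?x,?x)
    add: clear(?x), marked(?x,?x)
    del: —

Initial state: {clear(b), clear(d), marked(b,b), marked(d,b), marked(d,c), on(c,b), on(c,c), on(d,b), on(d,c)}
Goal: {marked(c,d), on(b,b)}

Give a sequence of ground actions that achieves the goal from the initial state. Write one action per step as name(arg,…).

tag(d,c); step(d,b)

1. tag(d,c)  →  {clear(b), clear(d), linked(d), marked(b,b), marked(c,d), marked(d,b), on(c,b), on(c,c), on(d,b), on(d,c)}
2. step(d,b)  →  {clear(b), marked(b,b), marked(c,d), marked(d,b), on(b,b), on(c,b), on(c,c), on(d,b), on(d,c)}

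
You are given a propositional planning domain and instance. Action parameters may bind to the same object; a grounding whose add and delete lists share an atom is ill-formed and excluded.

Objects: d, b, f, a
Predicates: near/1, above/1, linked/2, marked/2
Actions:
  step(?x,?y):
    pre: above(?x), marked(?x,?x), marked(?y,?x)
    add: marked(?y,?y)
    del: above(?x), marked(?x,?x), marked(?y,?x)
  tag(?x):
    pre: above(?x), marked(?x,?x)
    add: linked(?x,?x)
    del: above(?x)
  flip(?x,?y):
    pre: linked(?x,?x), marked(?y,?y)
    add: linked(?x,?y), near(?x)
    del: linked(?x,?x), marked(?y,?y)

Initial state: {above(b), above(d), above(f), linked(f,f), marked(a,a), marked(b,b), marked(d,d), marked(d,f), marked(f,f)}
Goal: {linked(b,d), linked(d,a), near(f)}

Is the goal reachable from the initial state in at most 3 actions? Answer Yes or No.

1. tag(d)  →  {above(b), above(f), linked(d,d), linked(f,f), marked(a,a), marked(b,b), marked(d,d), marked(d,f), marked(f,f)}
2. tag(b)  →  {above(f), linked(b,b), linked(d,d), linked(f,f), marked(a,a), marked(b,b), marked(d,d), marked(d,f), marked(f,f)}
3. flip(d,a)  →  {above(f), linked(b,b), linked(d,a), linked(f,f), marked(b,b), marked(d,d), marked(d,f), marked(f,f), near(d)}
4. flip(b,d)  →  {above(f), linked(b,d), linked(d,a), linked(f,f), marked(b,b), marked(d,f), marked(f,f), near(b), near(d)}
5. flip(f,b)  →  {above(f), linked(b,d), linked(d,a), linked(f,b), marked(d,f), marked(f,f), near(b), near(d), near(f)}
optimal plan length = 5; 5 > 3

No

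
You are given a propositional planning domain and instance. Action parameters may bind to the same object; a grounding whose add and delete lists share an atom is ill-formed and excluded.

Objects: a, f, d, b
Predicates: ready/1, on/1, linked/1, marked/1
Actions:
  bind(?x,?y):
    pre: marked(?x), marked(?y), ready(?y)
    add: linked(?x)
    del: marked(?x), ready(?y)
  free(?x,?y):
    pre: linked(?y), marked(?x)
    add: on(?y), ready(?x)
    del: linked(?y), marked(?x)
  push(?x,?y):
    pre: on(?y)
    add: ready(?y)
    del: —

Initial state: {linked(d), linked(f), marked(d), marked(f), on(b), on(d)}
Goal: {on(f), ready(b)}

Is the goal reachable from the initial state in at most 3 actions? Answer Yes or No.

1. free(f,f)  →  {linked(d), marked(d), on(b), on(d), on(f), ready(f)}
2. push(a,b)  →  {linked(d), marked(d), on(b), on(d), on(f), ready(b), ready(f)}
optimal plan length = 2; 2 ≤ 3

Yes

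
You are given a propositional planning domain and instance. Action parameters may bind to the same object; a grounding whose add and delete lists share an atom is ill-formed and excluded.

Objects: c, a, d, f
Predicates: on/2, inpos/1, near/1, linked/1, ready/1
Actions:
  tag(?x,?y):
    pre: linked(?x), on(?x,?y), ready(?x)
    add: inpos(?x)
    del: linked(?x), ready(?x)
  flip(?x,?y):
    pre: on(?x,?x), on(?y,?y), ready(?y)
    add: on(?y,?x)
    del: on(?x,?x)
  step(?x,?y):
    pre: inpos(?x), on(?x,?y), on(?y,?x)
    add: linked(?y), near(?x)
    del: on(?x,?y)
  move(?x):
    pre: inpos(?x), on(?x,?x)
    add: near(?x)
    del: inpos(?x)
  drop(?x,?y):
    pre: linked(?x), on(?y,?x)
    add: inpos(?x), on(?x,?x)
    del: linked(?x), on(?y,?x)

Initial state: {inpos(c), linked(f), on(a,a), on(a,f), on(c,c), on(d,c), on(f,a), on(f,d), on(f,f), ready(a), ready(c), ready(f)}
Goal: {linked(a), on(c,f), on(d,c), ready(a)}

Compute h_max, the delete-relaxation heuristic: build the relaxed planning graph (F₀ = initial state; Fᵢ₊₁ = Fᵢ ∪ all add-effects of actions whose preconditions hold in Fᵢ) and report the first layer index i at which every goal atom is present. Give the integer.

F0 = init (12 atoms)
F1 = F0 ∪ {inpos(f), linked(c), near(c), on(a,c), on(c,a), on(c,f), on(f,c)}  (19 atoms)
F2 = F1 ∪ {linked(a), near(f)}  (21 atoms)
goal ⊆ F2  ⇒  h_max = 2

2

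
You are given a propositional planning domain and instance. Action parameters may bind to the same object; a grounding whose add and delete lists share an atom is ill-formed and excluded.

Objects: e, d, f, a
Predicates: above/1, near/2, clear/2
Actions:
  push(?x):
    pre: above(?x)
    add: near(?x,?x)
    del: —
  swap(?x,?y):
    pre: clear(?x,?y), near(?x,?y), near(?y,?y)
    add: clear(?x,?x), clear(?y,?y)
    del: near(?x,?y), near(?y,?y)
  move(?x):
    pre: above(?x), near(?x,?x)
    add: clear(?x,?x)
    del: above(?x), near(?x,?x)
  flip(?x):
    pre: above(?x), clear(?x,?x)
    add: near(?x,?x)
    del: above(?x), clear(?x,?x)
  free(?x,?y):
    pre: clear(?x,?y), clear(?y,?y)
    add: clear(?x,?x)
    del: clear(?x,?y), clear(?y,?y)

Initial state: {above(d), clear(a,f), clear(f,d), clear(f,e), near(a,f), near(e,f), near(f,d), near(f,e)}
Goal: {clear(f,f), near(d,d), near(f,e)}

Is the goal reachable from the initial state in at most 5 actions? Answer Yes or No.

1. push(d)  →  {above(d), clear(a,f), clear(f,d), clear(f,e), near(a,f), near(d,d), near(e,f), near(f,d), near(f,e)}
2. swap(f,d)  →  {above(d), clear(a,f), clear(d,d), clear(f,d), clear(f,e), clear(f,f), near(a,f), near(e,f), near(f,e)}
3. push(d)  →  {above(d), clear(a,f), clear(d,d), clear(f,d), clear(f,e), clear(f,f), near(a,f), near(d,d), near(e,f), near(f,e)}
optimal plan length = 3; 3 ≤ 5

Yes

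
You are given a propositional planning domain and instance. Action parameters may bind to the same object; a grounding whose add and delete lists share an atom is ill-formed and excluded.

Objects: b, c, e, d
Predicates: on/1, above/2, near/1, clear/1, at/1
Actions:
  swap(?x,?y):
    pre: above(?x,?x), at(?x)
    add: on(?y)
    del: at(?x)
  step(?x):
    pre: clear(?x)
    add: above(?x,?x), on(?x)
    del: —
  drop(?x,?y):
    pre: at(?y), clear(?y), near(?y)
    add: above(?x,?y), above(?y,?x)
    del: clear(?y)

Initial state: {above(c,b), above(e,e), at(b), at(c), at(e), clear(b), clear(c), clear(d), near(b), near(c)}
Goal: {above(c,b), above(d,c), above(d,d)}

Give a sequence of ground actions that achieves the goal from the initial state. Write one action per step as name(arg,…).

step(d); drop(d,c)

1. step(d)  →  {above(c,b), above(d,d), above(e,e), at(b), at(c), at(e), clear(b), clear(c), clear(d), near(b), near(c), on(d)}
2. drop(d,c)  →  {above(c,b), above(c,d), above(d,c), above(d,d), above(e,e), at(b), at(c), at(e), clear(b), clear(d), near(b), near(c), on(d)}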